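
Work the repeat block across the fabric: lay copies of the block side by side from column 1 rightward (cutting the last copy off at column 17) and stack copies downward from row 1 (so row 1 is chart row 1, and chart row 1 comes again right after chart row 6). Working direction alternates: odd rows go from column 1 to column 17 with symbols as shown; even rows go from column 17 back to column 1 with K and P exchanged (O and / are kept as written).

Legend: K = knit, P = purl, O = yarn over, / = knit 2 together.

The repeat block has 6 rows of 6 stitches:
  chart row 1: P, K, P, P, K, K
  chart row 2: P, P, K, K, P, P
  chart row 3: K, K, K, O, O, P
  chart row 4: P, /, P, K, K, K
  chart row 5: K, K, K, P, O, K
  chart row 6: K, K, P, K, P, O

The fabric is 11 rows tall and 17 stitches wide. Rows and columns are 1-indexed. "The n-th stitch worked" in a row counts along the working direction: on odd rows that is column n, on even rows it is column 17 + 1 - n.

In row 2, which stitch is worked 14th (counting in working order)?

For row 2: chart row = ((2-1) mod 6) + 1 = 2; this is a WS (even) row.
Chart row 2 tiled across columns 1-17: P P K K P P P P K K P P P P K K P
WS: work from column 17 back to column 1 (reverse the tiled row), swapping K<->P (O and / unchanged).
Row 2 as worked: K P P K K K K P P K K K K P P K K
Counting 14 along the worked row gives P.

== STITCH ==
P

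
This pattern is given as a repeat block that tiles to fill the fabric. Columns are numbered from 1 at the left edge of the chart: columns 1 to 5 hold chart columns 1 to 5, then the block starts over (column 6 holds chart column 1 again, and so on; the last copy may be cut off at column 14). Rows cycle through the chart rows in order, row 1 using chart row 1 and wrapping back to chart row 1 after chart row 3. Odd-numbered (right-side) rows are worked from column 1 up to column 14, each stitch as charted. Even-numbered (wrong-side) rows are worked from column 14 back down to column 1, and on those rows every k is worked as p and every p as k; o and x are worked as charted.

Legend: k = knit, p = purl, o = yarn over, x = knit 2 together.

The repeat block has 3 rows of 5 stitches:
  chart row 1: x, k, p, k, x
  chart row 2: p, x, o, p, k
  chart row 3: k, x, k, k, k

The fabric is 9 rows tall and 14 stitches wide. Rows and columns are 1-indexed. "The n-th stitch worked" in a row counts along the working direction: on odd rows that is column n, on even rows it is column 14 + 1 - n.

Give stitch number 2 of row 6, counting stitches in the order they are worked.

Row 6: (6-1) mod 3 = 2, so use chart row 3. Even row -> WS.
Chart row 3 tiled across columns 1-14: k x k k k k x k k k k x k k
WS row: flip the tiled sequence (start at column 14) and apply k<->p; o and x stay.
Row 6 as worked: p p x p p p p x p p p p x p
Stitch 2 in working order -> p

Stitch:
p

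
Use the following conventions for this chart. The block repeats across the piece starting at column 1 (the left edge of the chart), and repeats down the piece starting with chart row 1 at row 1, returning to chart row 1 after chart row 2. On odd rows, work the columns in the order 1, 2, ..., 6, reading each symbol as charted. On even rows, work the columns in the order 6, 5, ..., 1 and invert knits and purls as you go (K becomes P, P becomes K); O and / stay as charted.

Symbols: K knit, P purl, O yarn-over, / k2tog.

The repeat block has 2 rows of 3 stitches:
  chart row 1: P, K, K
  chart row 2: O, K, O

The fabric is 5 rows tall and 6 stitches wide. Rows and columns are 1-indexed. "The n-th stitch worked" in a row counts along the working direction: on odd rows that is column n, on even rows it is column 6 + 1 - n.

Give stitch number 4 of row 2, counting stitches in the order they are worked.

Row 2 uses chart row ((2-1) mod 2)+1 = 2. Row 2 is even, so WS.
Chart row 2 tiled across columns 1-6: O K O O K O
Wrong side: read the tiled row from column 6 down to 1 and exchange K with P (leave O, /).
Row 2 as worked: O P O O P O
The 4th stitch worked is O.

== STITCH ==
O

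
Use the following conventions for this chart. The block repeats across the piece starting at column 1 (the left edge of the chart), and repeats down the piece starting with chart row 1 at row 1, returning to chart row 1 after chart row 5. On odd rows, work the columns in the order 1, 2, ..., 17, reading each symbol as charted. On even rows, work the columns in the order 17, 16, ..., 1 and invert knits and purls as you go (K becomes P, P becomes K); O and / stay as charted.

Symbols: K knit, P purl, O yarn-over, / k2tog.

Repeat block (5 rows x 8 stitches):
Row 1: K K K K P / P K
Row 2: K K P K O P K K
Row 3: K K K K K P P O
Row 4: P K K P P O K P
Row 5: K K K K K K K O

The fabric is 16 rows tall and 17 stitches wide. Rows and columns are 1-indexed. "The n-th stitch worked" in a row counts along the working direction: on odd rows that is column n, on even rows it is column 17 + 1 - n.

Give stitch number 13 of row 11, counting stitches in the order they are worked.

== STITCH ==
P

Derivation:
Row 11: (11-1) mod 5 = 0, so use chart row 1. Odd row -> RS.
Chart row 1 tiled across columns 1-17: K K K K P / P K K K K K P / P K K
Right side: take the tiled row as-is (worked left to right from column 1).
The 13th stitch worked is P.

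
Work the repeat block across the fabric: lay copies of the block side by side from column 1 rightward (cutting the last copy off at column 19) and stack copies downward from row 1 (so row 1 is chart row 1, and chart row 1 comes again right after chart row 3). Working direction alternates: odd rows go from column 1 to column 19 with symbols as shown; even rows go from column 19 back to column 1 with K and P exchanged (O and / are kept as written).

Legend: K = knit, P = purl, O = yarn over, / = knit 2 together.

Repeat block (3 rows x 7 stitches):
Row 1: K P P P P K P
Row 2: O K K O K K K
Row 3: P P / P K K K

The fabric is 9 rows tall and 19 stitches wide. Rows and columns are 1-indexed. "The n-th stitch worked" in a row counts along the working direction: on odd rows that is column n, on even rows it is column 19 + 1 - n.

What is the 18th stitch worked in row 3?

Result:
P

Derivation:
For row 3: chart row = ((3-1) mod 3) + 1 = 3; this is a RS (odd) row.
Chart row 3 tiled across columns 1-19: P P / P K K K P P / P K K K P P / P K
RS: work column 1 to column 19, symbols as charted — the tiled row is the row as worked.
Counting 18 along the worked row gives P.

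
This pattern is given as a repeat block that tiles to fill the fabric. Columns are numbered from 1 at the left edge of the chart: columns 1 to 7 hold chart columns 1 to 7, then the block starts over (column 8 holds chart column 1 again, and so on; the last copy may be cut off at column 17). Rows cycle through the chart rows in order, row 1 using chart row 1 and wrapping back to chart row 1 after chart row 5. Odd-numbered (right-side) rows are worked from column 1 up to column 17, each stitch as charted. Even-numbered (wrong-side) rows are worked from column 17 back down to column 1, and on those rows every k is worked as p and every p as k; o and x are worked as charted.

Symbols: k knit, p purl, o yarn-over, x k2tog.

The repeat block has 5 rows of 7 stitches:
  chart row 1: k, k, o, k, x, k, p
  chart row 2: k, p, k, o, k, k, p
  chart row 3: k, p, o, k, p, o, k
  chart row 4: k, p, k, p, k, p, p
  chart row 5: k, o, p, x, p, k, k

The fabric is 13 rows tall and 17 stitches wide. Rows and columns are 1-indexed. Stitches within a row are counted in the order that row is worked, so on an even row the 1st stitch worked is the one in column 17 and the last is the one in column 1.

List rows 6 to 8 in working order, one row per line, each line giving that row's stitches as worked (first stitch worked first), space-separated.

== ROWS AS WORKED ==
o p p k p x p o p p k p x p o p p
k p k o k k p k p k o k k p k p k
o k p p o k p o k p p o k p o k p

Derivation:
Row 6: chart row 1, WS - tiled (columns 1-17): k k o k x k p k k o k x k p k k o; work from column 17 back to 1 with k<->p swapped.
Row 7: chart row 2, RS - tile across columns 1-17 and work as-is.
Row 8: chart row 3, WS - tiled (columns 1-17): k p o k p o k k p o k p o k k p o; work from column 17 back to 1 with k<->p swapped.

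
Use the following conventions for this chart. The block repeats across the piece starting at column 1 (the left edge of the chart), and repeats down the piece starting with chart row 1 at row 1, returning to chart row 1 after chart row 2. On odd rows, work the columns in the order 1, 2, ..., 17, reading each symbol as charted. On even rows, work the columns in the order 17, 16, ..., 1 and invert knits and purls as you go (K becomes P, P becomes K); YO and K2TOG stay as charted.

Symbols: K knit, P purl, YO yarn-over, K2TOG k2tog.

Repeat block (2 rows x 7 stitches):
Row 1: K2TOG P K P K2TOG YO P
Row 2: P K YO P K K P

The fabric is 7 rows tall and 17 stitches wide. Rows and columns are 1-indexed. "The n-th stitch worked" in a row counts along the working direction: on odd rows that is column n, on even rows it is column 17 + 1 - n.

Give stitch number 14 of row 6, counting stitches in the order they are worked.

For row 6: chart row = ((6-1) mod 2) + 1 = 2; this is a WS (even) row.
Chart row 2 tiled across columns 1-17: P K YO P K K P P K YO P K K P P K YO
WS: work from column 17 back to column 1 (reverse the tiled row), swapping K<->P (YO and K2TOG unchanged).
Row 6 as worked: YO P K K P P K YO P K K P P K YO P K
Counting 14 along the worked row gives K.

Stitch:
K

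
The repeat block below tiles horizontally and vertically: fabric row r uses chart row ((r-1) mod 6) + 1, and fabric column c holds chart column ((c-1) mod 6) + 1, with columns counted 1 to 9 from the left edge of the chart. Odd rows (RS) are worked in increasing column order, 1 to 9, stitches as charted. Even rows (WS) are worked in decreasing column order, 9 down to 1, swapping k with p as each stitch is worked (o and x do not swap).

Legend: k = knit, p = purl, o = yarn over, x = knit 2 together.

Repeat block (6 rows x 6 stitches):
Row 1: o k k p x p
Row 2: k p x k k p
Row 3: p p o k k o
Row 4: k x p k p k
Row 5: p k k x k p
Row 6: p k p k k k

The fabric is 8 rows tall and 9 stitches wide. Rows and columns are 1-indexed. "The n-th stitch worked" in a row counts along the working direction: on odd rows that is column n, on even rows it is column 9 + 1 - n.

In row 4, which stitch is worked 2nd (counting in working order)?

Stitch:
x

Derivation:
Row 4 uses chart row ((4-1) mod 6)+1 = 4. Row 4 is even, so WS.
Chart row 4 tiled across columns 1-9: k x p k p k k x p
WS: work from column 9 back to column 1 (reverse the tiled row), swapping k<->p (o and x unchanged).
Row 4 as worked: k x p p k p k x p
The 2nd stitch worked is x.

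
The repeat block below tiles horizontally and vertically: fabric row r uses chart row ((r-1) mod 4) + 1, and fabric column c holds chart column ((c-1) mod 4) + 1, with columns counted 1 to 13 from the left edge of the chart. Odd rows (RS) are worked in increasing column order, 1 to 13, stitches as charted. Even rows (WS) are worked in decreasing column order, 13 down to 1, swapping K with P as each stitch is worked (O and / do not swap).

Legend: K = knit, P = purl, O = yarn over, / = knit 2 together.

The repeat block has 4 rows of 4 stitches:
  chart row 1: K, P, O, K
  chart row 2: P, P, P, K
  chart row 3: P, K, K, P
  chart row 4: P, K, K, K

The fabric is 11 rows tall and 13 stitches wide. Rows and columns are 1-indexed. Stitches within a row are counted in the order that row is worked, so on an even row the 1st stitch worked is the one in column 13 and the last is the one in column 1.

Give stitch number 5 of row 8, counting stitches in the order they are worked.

Row 8 uses chart row ((8-1) mod 4)+1 = 4. Row 8 is even, so WS.
Chart row 4 tiled across columns 1-13: P K K K P K K K P K K K P
Wrong side: read the tiled row from column 13 down to 1 and exchange K with P (leave O, /).
Row 8 as worked: K P P P K P P P K P P P K
The 5th stitch worked is K.

Stitch:
K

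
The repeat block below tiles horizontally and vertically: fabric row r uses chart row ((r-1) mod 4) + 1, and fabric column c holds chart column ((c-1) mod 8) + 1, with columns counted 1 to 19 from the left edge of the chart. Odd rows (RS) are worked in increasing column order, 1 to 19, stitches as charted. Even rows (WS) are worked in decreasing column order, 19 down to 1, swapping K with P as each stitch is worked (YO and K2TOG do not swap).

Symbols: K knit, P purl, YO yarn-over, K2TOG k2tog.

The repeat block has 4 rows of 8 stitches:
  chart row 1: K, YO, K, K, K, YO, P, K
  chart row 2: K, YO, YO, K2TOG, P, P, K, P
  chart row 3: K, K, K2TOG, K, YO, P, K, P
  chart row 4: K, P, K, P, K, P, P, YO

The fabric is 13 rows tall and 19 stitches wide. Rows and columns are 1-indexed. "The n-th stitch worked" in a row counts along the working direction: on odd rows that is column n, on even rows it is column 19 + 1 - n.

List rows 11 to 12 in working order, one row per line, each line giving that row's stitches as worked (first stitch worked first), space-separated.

Row 11: chart row 3, RS - tile across columns 1-19 and work as-is.
Row 12: chart row 4, WS - tiled (columns 1-19): K P K P K P P YO K P K P K P P YO K P K; work from column 19 back to 1 with K<->P swapped.

== ROWS AS WORKED ==
K K K2TOG K YO P K P K K K2TOG K YO P K P K K K2TOG
P K P YO K K P K P K P YO K K P K P K P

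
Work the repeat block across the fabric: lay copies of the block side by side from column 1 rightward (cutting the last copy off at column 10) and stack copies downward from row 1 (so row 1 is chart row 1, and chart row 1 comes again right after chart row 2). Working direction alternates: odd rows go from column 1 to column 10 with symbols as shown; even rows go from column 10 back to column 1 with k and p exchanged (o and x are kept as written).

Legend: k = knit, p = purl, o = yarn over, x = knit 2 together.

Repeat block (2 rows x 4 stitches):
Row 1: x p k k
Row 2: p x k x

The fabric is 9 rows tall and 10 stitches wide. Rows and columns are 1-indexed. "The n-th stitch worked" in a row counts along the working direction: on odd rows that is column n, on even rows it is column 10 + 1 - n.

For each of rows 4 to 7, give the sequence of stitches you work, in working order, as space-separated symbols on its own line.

Rows as worked:
x k x p x k x p x k
x p k k x p k k x p
x k x p x k x p x k
x p k k x p k k x p

Derivation:
Row 4: chart row 2, WS - tiled (columns 1-10): p x k x p x k x p x; work from column 10 back to 1 with k<->p swapped.
Row 5: chart row 1, RS - tile across columns 1-10 and work as-is.
Row 6: chart row 2, WS - tiled (columns 1-10): p x k x p x k x p x; work from column 10 back to 1 with k<->p swapped.
Row 7: chart row 1, RS - tile across columns 1-10 and work as-is.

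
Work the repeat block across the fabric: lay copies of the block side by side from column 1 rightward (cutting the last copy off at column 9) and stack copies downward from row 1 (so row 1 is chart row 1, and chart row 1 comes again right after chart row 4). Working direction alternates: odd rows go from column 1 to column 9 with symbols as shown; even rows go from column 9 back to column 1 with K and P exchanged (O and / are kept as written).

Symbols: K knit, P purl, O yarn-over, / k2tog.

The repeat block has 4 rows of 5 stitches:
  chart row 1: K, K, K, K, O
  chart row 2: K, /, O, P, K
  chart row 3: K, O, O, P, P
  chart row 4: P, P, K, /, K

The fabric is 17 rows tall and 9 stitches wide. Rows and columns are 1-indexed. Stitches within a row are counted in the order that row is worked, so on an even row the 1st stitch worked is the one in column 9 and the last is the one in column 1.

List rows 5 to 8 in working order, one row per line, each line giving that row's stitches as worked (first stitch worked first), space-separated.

== ROWS AS WORKED ==
K K K K O K K K K
K O / P P K O / P
K O O P P K O O P
/ P K K P / P K K

Derivation:
Row 5: chart row 1, RS - tile across columns 1-9 and work as-is.
Row 6: chart row 2, WS - tiled (columns 1-9): K / O P K K / O P; work from column 9 back to 1 with K<->P swapped.
Row 7: chart row 3, RS - tile across columns 1-9 and work as-is.
Row 8: chart row 4, WS - tiled (columns 1-9): P P K / K P P K /; work from column 9 back to 1 with K<->P swapped.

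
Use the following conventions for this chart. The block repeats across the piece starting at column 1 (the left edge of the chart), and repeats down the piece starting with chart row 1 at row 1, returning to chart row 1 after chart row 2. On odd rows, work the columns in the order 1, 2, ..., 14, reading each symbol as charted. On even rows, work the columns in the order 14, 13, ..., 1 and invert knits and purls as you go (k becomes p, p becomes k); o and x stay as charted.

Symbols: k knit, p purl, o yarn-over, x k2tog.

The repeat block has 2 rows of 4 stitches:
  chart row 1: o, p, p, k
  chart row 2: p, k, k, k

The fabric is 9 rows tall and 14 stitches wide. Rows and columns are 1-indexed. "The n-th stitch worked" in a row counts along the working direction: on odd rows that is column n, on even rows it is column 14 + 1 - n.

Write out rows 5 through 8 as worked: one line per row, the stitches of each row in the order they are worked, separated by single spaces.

Result:
o p p k o p p k o p p k o p
p k p p p k p p p k p p p k
o p p k o p p k o p p k o p
p k p p p k p p p k p p p k

Derivation:
Row 5: chart row 1, RS - tile across columns 1-14 and work as-is.
Row 6: chart row 2, WS - tiled (columns 1-14): p k k k p k k k p k k k p k; work from column 14 back to 1 with k<->p swapped.
Row 7: chart row 1, RS - tile across columns 1-14 and work as-is.
Row 8: chart row 2, WS - tiled (columns 1-14): p k k k p k k k p k k k p k; work from column 14 back to 1 with k<->p swapped.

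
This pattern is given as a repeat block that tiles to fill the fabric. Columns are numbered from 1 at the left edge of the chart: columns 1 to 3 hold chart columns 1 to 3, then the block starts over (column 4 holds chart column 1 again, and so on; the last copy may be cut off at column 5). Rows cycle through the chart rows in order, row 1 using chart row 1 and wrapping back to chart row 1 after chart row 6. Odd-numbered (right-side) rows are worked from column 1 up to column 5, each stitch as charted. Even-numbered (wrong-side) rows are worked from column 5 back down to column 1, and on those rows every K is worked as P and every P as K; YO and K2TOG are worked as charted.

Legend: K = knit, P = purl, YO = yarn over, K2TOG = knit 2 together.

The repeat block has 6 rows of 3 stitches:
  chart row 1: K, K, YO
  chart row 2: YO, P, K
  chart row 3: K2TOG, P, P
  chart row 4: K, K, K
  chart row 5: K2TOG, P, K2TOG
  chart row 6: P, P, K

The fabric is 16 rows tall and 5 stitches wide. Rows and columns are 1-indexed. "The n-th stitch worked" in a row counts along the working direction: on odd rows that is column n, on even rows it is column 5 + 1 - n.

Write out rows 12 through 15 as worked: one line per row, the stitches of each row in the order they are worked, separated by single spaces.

Rows as worked:
K K P K K
K K YO K K
K YO P K YO
K2TOG P P K2TOG P

Derivation:
Row 12: chart row 6, WS - tiled (columns 1-5): P P K P P; work from column 5 back to 1 with K<->P swapped.
Row 13: chart row 1, RS - tile across columns 1-5 and work as-is.
Row 14: chart row 2, WS - tiled (columns 1-5): YO P K YO P; work from column 5 back to 1 with K<->P swapped.
Row 15: chart row 3, RS - tile across columns 1-5 and work as-is.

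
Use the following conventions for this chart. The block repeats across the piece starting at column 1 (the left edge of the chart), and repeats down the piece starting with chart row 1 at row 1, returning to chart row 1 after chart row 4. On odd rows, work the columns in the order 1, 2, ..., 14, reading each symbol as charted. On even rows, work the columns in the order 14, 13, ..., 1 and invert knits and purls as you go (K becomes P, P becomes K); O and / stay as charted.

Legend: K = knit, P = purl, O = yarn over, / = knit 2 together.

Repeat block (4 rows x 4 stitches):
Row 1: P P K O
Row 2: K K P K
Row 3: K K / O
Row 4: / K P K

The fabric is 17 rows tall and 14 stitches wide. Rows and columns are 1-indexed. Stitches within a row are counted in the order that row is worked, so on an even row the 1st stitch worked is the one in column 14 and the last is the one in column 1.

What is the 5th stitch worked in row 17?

== STITCH ==
P

Derivation:
Row 17 uses chart row ((17-1) mod 4)+1 = 1. Row 17 is odd, so RS.
Chart row 1 tiled across columns 1-14: P P K O P P K O P P K O P P
Right side: take the tiled row as-is (worked left to right from column 1).
Stitch 5 in working order -> P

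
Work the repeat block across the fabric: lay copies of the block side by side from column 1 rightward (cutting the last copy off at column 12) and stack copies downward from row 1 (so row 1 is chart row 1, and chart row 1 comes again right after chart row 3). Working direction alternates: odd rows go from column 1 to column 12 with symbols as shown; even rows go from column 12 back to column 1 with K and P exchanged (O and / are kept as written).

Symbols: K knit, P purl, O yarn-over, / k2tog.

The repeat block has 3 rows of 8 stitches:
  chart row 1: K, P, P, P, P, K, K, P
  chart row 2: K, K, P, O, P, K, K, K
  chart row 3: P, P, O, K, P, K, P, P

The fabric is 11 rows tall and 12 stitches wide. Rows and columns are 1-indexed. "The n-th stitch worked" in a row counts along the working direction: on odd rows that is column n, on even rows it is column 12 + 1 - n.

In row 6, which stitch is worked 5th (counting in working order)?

For row 6: chart row = ((6-1) mod 3) + 1 = 3; this is a WS (even) row.
Chart row 3 tiled across columns 1-12: P P O K P K P P P P O K
Wrong side: read the tiled row from column 12 down to 1 and exchange K with P (leave O, /).
Row 6 as worked: P O K K K K P K P O K K
Counting 5 along the worked row gives K.

== STITCH ==
K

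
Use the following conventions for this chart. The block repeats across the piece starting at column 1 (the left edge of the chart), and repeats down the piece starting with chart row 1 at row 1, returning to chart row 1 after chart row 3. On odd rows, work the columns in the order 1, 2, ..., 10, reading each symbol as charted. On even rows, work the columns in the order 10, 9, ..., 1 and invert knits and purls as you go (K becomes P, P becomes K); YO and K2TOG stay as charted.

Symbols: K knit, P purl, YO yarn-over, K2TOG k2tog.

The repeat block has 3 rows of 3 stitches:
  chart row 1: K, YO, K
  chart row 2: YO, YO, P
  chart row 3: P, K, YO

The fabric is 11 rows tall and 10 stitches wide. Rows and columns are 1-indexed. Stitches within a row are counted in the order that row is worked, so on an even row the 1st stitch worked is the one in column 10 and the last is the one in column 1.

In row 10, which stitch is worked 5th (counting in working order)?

For row 10: chart row = ((10-1) mod 3) + 1 = 1; this is a WS (even) row.
Chart row 1 tiled across columns 1-10: K YO K K YO K K YO K K
Wrong side: read the tiled row from column 10 down to 1 and exchange K with P (leave YO, K2TOG).
Row 10 as worked: P P YO P P YO P P YO P
Counting 5 along the worked row gives P.

== STITCH ==
P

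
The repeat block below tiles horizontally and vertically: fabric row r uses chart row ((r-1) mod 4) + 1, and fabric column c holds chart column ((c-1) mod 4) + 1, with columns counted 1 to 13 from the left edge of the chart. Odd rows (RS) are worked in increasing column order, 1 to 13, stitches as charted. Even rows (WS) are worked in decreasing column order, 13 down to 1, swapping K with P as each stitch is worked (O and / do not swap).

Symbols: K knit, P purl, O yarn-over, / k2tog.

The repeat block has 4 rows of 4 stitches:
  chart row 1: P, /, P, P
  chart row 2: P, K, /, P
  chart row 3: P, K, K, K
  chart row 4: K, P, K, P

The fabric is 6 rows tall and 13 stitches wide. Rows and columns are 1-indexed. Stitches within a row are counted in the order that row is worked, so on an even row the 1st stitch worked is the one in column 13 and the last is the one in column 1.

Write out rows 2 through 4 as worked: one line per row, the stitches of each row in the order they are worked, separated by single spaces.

Rows as worked:
K K / P K K / P K K / P K
P K K K P K K K P K K K P
P K P K P K P K P K P K P

Derivation:
Row 2: chart row 2, WS - tiled (columns 1-13): P K / P P K / P P K / P P; work from column 13 back to 1 with K<->P swapped.
Row 3: chart row 3, RS - tile across columns 1-13 and work as-is.
Row 4: chart row 4, WS - tiled (columns 1-13): K P K P K P K P K P K P K; work from column 13 back to 1 with K<->P swapped.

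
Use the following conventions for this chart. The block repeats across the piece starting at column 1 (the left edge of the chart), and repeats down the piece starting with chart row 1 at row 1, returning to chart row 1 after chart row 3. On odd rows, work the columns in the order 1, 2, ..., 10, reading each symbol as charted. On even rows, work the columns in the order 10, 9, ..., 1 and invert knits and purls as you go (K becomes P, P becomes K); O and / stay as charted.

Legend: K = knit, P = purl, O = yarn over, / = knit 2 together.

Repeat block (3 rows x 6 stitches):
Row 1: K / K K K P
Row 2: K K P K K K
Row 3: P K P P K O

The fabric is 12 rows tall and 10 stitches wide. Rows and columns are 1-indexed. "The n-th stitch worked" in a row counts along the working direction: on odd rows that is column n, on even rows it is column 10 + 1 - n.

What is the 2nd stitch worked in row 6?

Row 6 uses chart row ((6-1) mod 3)+1 = 3. Row 6 is even, so WS.
Chart row 3 tiled across columns 1-10: P K P P K O P K P P
Wrong side: read the tiled row from column 10 down to 1 and exchange K with P (leave O, /).
Row 6 as worked: K K P K O P K K P K
Stitch 2 in working order -> K

Stitch:
K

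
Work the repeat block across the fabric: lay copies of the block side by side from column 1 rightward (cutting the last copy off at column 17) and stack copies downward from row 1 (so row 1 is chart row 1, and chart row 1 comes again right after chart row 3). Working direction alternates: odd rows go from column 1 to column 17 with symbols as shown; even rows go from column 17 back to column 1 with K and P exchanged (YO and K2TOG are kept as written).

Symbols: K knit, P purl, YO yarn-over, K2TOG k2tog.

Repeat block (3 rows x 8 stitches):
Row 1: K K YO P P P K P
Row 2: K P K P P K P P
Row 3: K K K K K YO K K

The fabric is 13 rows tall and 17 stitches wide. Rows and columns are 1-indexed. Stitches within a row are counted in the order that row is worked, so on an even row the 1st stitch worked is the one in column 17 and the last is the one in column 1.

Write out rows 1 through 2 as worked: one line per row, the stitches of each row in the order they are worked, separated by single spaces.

Row 1: chart row 1, RS - tile across columns 1-17 and work as-is.
Row 2: chart row 2, WS - tiled (columns 1-17): K P K P P K P P K P K P P K P P K; work from column 17 back to 1 with K<->P swapped.

Result:
K K YO P P P K P K K YO P P P K P K
P K K P K K P K P K K P K K P K P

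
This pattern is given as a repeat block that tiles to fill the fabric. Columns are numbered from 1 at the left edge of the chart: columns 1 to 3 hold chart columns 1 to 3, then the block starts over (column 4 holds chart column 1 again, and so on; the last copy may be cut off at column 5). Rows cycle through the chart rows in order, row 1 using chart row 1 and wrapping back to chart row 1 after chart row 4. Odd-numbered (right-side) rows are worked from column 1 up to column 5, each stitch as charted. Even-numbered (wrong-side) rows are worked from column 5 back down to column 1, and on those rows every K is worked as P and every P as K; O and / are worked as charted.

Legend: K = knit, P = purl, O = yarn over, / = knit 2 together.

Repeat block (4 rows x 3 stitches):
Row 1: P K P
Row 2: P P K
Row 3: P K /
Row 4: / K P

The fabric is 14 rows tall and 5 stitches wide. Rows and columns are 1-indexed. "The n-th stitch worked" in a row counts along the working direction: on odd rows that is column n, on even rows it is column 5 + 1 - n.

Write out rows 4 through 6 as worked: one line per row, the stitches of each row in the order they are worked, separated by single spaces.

Row 4: chart row 4, WS - tiled (columns 1-5): / K P / K; work from column 5 back to 1 with K<->P swapped.
Row 5: chart row 1, RS - tile across columns 1-5 and work as-is.
Row 6: chart row 2, WS - tiled (columns 1-5): P P K P P; work from column 5 back to 1 with K<->P swapped.

== ROWS AS WORKED ==
P / K P /
P K P P K
K K P K K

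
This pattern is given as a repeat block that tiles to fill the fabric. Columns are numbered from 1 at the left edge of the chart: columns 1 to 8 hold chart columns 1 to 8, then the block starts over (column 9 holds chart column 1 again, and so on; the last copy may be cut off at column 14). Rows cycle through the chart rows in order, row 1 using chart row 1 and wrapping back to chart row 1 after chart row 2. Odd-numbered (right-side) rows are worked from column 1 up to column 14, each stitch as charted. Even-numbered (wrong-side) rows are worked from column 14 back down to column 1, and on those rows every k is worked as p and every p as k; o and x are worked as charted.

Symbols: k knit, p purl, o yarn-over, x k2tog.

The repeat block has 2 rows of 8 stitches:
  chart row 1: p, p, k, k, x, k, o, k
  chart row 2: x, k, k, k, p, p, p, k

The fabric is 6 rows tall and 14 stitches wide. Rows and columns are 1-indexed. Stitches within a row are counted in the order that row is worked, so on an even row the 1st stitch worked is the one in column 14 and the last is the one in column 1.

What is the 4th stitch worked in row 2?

Stitch:
p

Derivation:
Row 2: (2-1) mod 2 = 1, so use chart row 2. Even row -> WS.
Chart row 2 tiled across columns 1-14: x k k k p p p k x k k k p p
WS row: flip the tiled sequence (start at column 14) and apply k<->p; o and x stay.
Row 2 as worked: k k p p p x p k k k p p p x
Counting 4 along the worked row gives p.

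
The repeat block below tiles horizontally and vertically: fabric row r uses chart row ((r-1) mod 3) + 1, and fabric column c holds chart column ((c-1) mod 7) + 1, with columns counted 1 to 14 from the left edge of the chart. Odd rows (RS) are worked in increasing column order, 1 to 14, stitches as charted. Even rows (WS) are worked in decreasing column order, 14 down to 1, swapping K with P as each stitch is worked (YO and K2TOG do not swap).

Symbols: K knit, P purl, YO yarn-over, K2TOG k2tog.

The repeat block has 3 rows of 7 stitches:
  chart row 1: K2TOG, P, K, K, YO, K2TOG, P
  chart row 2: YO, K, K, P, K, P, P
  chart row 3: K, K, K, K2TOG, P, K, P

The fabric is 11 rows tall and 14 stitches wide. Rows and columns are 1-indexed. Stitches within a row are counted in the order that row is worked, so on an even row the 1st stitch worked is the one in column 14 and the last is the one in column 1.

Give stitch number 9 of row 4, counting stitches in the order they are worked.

Row 4: (4-1) mod 3 = 0, so use chart row 1. Even row -> WS.
Chart row 1 tiled across columns 1-14: K2TOG P K K YO K2TOG P K2TOG P K K YO K2TOG P
Wrong side: read the tiled row from column 14 down to 1 and exchange K with P (leave YO, K2TOG).
Row 4 as worked: K K2TOG YO P P K K2TOG K K2TOG YO P P K K2TOG
Stitch 9 in working order -> K2TOG

== STITCH ==
K2TOG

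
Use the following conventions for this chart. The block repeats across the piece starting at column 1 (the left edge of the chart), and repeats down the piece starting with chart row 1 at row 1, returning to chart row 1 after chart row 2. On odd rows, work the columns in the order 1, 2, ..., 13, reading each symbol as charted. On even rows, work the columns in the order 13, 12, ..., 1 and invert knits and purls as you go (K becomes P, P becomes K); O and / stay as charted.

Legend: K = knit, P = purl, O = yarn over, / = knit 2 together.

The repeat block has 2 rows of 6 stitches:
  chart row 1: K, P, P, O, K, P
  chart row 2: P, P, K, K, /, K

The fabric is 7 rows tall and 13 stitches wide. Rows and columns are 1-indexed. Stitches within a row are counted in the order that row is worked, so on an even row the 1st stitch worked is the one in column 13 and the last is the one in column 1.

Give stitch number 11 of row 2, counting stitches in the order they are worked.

For row 2: chart row = ((2-1) mod 2) + 1 = 2; this is a WS (even) row.
Chart row 2 tiled across columns 1-13: P P K K / K P P K K / K P
Wrong side: read the tiled row from column 13 down to 1 and exchange K with P (leave O, /).
Row 2 as worked: K P / P P K K P / P P K K
Stitch 11 in working order -> P

== STITCH ==
P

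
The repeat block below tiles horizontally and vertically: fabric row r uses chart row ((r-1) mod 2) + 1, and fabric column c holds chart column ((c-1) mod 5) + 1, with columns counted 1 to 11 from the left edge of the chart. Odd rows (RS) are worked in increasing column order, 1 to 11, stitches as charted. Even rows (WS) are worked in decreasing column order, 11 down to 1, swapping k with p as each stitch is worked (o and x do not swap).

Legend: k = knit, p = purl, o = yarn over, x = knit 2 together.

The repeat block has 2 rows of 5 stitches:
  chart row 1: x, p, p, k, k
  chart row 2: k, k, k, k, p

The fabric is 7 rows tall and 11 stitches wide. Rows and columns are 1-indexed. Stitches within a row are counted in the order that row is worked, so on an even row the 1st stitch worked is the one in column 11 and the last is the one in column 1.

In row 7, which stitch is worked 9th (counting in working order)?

Row 7: (7-1) mod 2 = 0, so use chart row 1. Odd row -> RS.
Chart row 1 tiled across columns 1-11: x p p k k x p p k k x
Right side: take the tiled row as-is (worked left to right from column 1).
Counting 9 along the worked row gives k.

== STITCH ==
k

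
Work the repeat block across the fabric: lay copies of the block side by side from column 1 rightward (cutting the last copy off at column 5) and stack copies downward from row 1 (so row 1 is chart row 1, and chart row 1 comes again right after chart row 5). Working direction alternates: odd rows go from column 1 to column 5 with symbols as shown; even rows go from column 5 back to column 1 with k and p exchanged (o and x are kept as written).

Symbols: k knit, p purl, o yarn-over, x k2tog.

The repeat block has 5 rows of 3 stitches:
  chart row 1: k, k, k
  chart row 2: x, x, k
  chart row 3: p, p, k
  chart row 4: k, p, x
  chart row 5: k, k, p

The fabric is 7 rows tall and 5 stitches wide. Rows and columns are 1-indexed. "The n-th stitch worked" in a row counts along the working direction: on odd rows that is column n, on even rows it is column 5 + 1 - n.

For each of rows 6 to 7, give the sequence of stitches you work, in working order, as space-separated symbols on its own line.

Row 6: chart row 1, WS - tiled (columns 1-5): k k k k k; work from column 5 back to 1 with k<->p swapped.
Row 7: chart row 2, RS - tile across columns 1-5 and work as-is.

Result:
p p p p p
x x k x x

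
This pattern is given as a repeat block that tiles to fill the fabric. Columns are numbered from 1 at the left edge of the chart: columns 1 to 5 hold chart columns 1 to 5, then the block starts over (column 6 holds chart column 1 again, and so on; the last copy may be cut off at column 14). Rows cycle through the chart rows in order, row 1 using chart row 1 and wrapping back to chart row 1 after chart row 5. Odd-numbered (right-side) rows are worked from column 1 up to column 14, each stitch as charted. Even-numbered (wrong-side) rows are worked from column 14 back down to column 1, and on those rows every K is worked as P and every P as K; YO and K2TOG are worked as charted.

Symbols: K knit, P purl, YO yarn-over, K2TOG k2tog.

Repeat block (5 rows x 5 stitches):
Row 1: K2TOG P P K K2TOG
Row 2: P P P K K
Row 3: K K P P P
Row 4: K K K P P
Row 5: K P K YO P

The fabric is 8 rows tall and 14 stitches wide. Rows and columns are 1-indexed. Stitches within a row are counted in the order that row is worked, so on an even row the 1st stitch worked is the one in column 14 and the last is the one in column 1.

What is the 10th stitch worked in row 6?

Result:
K2TOG

Derivation:
Row 6 uses chart row ((6-1) mod 5)+1 = 1. Row 6 is even, so WS.
Chart row 1 tiled across columns 1-14: K2TOG P P K K2TOG K2TOG P P K K2TOG K2TOG P P K
WS: work from column 14 back to column 1 (reverse the tiled row), swapping K<->P (YO and K2TOG unchanged).
Row 6 as worked: P K K K2TOG K2TOG P K K K2TOG K2TOG P K K K2TOG
The 10th stitch worked is K2TOG.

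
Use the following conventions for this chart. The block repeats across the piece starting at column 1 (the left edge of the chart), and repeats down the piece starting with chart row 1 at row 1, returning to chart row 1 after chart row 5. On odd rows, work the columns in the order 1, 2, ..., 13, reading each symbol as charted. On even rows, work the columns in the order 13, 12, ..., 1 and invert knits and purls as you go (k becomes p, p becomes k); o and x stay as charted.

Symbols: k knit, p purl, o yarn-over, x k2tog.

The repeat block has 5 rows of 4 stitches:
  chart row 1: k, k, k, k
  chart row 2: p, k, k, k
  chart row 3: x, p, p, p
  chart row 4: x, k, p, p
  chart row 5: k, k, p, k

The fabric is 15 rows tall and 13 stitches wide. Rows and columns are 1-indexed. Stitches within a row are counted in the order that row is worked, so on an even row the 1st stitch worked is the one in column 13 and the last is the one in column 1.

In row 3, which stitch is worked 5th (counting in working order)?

== STITCH ==
x

Derivation:
For row 3: chart row = ((3-1) mod 5) + 1 = 3; this is a RS (odd) row.
Chart row 3 tiled across columns 1-13: x p p p x p p p x p p p x
Right side: take the tiled row as-is (worked left to right from column 1).
Stitch 5 in working order -> x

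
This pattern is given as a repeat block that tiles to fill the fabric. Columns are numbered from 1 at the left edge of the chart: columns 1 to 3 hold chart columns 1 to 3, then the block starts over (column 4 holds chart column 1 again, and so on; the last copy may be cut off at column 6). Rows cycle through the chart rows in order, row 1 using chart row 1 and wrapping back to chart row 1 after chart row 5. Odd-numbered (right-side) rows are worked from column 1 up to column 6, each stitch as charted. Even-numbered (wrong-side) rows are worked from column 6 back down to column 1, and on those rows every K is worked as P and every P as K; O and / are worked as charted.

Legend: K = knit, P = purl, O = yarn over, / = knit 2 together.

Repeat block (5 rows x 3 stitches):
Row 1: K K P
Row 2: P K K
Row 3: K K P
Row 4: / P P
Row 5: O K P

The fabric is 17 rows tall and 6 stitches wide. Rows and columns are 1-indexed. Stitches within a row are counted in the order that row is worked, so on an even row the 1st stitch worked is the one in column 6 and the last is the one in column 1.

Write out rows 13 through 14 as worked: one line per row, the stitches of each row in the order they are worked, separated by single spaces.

Rows as worked:
K K P K K P
K K / K K /

Derivation:
Row 13: chart row 3, RS - tile across columns 1-6 and work as-is.
Row 14: chart row 4, WS - tiled (columns 1-6): / P P / P P; work from column 6 back to 1 with K<->P swapped.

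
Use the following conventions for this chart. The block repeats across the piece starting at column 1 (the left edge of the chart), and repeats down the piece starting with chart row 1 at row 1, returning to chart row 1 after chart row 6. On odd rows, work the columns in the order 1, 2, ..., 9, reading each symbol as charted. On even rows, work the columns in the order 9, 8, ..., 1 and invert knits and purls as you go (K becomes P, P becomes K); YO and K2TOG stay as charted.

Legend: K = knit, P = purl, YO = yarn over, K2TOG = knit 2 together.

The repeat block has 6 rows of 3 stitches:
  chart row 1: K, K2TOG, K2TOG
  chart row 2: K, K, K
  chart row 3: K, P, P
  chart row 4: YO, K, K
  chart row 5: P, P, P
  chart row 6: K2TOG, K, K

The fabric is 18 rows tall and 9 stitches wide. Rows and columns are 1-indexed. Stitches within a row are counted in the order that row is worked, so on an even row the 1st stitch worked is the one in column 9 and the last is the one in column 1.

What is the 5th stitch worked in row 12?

Row 12 uses chart row ((12-1) mod 6)+1 = 6. Row 12 is even, so WS.
Chart row 6 tiled across columns 1-9: K2TOG K K K2TOG K K K2TOG K K
WS: work from column 9 back to column 1 (reverse the tiled row), swapping K<->P (YO and K2TOG unchanged).
Row 12 as worked: P P K2TOG P P K2TOG P P K2TOG
Stitch 5 in working order -> P

== STITCH ==
P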